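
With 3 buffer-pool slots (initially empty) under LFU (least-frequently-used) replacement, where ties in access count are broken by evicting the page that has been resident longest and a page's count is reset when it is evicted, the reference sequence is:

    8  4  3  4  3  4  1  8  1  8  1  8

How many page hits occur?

8: fault, frames [8]
4: fault, frames [8, 4]
3: fault, frames [8, 4, 3]
4: hit
3: hit
4: hit
1: fault, evict 8, frames [4, 3, 1]
8: fault, evict 1, frames [4, 3, 8]
1: fault, evict 8, frames [4, 3, 1]
8: fault, evict 1, frames [4, 3, 8]
1: fault, evict 8, frames [4, 3, 1]
8: fault, evict 1, frames [4, 3, 8]
Hits: 3.

3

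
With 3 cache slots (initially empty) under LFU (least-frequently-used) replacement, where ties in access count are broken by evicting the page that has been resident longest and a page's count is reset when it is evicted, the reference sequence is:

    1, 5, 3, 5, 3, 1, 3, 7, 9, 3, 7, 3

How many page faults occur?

1 → miss, frames (1)
5 → miss, frames (1 5)
3 → miss, frames (1 5 3)
5 → hit
3 → hit
1 → hit
3 → hit
7 → miss, evict 1, frames (5 3 7)
9 → miss, evict 7, frames (5 3 9)
3 → hit
7 → miss, evict 9, frames (5 3 7)
3 → hit
Page faults: 6.

6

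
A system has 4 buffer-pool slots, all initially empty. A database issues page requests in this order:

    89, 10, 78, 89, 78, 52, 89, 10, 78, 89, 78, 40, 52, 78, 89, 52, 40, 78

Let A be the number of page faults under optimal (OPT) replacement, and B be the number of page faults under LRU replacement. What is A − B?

-1

Under OPT: F F F . . F . . . . . F . . . . . . → 5 faults.
Under LRU: F F F . . F . . . . . F F . . . . . → 6 faults.
A − B = 5 − 6 = -1.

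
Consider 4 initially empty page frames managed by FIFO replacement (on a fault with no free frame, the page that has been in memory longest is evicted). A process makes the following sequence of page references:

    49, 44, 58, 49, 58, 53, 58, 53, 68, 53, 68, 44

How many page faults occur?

5

49 → miss, frames {49}
44 → miss, frames {49,44}
58 → miss, frames {49,44,58}
49 → hit
58 → hit
53 → miss, frames {49,44,58,53}
58 → hit
53 → hit
68 → miss, evict 49, frames {44,58,53,68}
53 → hit
68 → hit
44 → hit
Page faults: 5.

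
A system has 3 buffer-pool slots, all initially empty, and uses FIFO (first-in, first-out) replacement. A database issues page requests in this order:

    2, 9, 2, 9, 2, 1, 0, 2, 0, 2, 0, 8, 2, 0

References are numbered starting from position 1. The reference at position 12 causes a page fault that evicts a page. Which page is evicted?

pos 1: 2 -> fault, frames [2]
pos 2: 9 -> fault, frames [2, 9]
pos 3: 2 -> hit
pos 4: 9 -> hit
pos 5: 2 -> hit
pos 6: 1 -> fault, frames [2, 9, 1]
pos 7: 0 -> fault, evict 2, frames [9, 1, 0]
pos 8: 2 -> fault, evict 9, frames [1, 0, 2]
pos 9: 0 -> hit
pos 10: 2 -> hit
pos 11: 0 -> hit
pos 12: 8 -> fault, evict 1, frames [0, 2, 8]
At position 12, page 1 is evicted.

1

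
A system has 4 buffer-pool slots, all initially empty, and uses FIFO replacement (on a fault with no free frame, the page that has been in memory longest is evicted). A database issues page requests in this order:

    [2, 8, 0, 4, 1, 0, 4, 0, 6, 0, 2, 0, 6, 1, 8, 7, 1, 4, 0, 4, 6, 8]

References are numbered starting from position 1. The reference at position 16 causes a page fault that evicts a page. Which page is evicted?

pos 1: 2: fault, frames {2}
pos 2: 8: fault, frames {2,8}
pos 3: 0: fault, frames {2,8,0}
pos 4: 4: fault, frames {2,8,0,4}
pos 5: 1: fault, evict 2, frames {8,0,4,1}
pos 6: 0: hit
pos 7: 4: hit
pos 8: 0: hit
pos 9: 6: fault, evict 8, frames {0,4,1,6}
pos 10: 0: hit
pos 11: 2: fault, evict 0, frames {4,1,6,2}
pos 12: 0: fault, evict 4, frames {1,6,2,0}
pos 13: 6: hit
pos 14: 1: hit
pos 15: 8: fault, evict 1, frames {6,2,0,8}
pos 16: 7: fault, evict 6, frames {2,0,8,7}
At position 16, page 6 is evicted.

6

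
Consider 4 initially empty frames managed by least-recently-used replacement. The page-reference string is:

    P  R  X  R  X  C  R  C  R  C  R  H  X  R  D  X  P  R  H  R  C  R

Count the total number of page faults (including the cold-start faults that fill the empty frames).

P: miss, frames (P)
R: miss, frames (P R)
X: miss, frames (P R X)
R: hit
X: hit
C: miss, frames (P R X C)
R: hit
C: hit
R: hit
C: hit
R: hit
H: miss, evict P, frames (X C R H)
X: hit
R: hit
D: miss, evict C, frames (H X R D)
X: hit
P: miss, evict H, frames (R D X P)
R: hit
H: miss, evict D, frames (X P R H)
R: hit
C: miss, evict X, frames (P H R C)
R: hit
Page faults: 9.

9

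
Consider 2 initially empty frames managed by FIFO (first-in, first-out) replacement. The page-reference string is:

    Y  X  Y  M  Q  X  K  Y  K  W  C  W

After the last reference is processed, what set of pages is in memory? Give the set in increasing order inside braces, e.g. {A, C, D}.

{C, W}

Y → miss, frames {Y}
X → miss, frames {Y,X}
Y → hit
M → miss, evict Y, frames {X,M}
Q → miss, evict X, frames {M,Q}
X → miss, evict M, frames {Q,X}
K → miss, evict Q, frames {X,K}
Y → miss, evict X, frames {K,Y}
K → hit
W → miss, evict K, frames {Y,W}
C → miss, evict Y, frames {W,C}
W → hit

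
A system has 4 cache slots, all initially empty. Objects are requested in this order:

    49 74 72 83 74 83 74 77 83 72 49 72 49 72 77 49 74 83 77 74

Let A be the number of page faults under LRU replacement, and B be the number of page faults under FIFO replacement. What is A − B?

1

Under LRU: F F F F . . . F . . F . . . . . F F . . → 8 faults.
Under FIFO: F F F F . . . F . . F . . . . . F . . . → 7 faults.
A − B = 8 − 7 = 1.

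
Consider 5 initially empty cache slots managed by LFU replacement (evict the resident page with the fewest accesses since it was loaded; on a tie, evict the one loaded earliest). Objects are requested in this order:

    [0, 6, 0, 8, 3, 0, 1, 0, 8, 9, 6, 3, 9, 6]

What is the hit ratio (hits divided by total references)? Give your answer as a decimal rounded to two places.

0.43

0 → fault, frames [0]
6 → fault, frames [0, 6]
0 → hit
8 → fault, frames [0, 6, 8]
3 → fault, frames [0, 6, 8, 3]
0 → hit
1 → fault, frames [0, 6, 8, 3, 1]
0 → hit
8 → hit
9 → fault, evict 6, frames [0, 8, 3, 1, 9]
6 → fault, evict 3, frames [0, 8, 1, 9, 6]
3 → fault, evict 1, frames [0, 8, 9, 6, 3]
9 → hit
6 → hit
Hits: 6 of 14 references → 6/14 = 0.4286.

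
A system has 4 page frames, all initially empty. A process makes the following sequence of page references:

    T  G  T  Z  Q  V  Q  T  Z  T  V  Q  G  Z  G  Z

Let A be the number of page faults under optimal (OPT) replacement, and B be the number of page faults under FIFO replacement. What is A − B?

-2

Under OPT: F F . F F F . . . . . . F . . . → 6 faults.
Under FIFO: F F . F F F . F . . . . F F . . → 8 faults.
A − B = 6 − 8 = -2.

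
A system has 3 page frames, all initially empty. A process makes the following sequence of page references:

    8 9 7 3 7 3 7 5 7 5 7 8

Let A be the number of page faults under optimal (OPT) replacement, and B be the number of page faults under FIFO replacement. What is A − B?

-1

Under OPT: F F F F . . . F . . . . → 5 faults.
Under FIFO: F F F F . . . F . . . F → 6 faults.
A − B = 5 − 6 = -1.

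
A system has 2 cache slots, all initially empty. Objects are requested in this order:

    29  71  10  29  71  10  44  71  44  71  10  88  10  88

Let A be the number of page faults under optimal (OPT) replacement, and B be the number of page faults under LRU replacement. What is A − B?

-3

Under OPT: F F F . F . F . . . F F . . → 7 faults.
Under LRU: F F F F F F F F . . F F . . → 10 faults.
A − B = 7 − 10 = -3.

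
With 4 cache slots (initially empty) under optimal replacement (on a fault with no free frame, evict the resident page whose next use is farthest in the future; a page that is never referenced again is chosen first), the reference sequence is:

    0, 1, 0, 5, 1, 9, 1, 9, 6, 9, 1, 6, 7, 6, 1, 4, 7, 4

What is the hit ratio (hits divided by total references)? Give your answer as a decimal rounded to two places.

0 -> miss, frames (0)
1 -> miss, frames (0 1)
0 -> hit
5 -> miss, frames (0 1 5)
1 -> hit
9 -> miss, frames (0 1 5 9)
1 -> hit
9 -> hit
6 -> miss, evict 5, frames (0 1 9 6)
9 -> hit
1 -> hit
6 -> hit
7 -> miss, evict 9, frames (0 1 6 7)
6 -> hit
1 -> hit
4 -> miss, evict 6, frames (0 1 7 4)
7 -> hit
4 -> hit
Hits: 11 of 18 references → 11/18 = 0.6111.

0.61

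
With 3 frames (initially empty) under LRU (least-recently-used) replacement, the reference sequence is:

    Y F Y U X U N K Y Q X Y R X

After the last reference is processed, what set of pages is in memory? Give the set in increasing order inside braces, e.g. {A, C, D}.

Y → miss, frames [Y]
F → miss, frames [Y, F]
Y → hit
U → miss, frames [F, Y, U]
X → miss, evict F, frames [Y, U, X]
U → hit
N → miss, evict Y, frames [X, U, N]
K → miss, evict X, frames [U, N, K]
Y → miss, evict U, frames [N, K, Y]
Q → miss, evict N, frames [K, Y, Q]
X → miss, evict K, frames [Y, Q, X]
Y → hit
R → miss, evict Q, frames [X, Y, R]
X → hit

{R, X, Y}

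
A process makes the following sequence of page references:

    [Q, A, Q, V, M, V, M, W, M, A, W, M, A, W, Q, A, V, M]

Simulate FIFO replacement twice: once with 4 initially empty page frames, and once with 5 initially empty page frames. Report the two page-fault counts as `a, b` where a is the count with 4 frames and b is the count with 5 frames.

4 frames: F F . F F . . F . . . . . . F F F F → 9 faults.
5 frames: F F . F F . . F . . . . . . . . . . → 5 faults.
5 < 9: adding a frame reduced faults, as is typical.

9, 5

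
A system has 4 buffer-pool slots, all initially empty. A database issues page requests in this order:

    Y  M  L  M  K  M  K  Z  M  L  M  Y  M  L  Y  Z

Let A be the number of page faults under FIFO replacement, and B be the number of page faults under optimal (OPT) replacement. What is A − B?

Under FIFO: F F F . F . . F . . . F F F . . → 8 faults.
Under OPT: F F F . F . . F . . . . . . . . → 5 faults.
A − B = 8 − 5 = 3.

3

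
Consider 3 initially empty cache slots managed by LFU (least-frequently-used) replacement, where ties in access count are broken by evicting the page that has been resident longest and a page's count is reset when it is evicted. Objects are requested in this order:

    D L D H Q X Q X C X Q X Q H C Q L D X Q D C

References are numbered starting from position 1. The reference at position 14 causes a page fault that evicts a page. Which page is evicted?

pos 1: D: miss, frames {D}
pos 2: L: miss, frames {D,L}
pos 3: D: hit
pos 4: H: miss, frames {D,L,H}
pos 5: Q: miss, evict L, frames {D,H,Q}
pos 6: X: miss, evict H, frames {D,Q,X}
pos 7: Q: hit
pos 8: X: hit
pos 9: C: miss, evict D, frames {Q,X,C}
pos 10: X: hit
pos 11: Q: hit
pos 12: X: hit
pos 13: Q: hit
pos 14: H: miss, evict C, frames {Q,X,H}
At position 14, page C is evicted.

C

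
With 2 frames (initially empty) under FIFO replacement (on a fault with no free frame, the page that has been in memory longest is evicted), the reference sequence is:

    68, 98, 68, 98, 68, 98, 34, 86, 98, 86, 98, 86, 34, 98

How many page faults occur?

6

68 → fault, frames {68}
98 → fault, frames {68,98}
68 → hit
98 → hit
68 → hit
98 → hit
34 → fault, evict 68, frames {98,34}
86 → fault, evict 98, frames {34,86}
98 → fault, evict 34, frames {86,98}
86 → hit
98 → hit
86 → hit
34 → fault, evict 86, frames {98,34}
98 → hit
Page faults: 6.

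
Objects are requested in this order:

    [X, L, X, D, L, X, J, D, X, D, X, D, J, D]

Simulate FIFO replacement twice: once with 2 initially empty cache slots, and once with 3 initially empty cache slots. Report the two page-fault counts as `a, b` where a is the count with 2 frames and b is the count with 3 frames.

2 frames: F F . F . F F F F . . . F F → 9 faults.
3 frames: F F . F . . F . F . . . . . → 5 faults.
5 < 9: adding a frame reduced faults, as is typical.

9, 5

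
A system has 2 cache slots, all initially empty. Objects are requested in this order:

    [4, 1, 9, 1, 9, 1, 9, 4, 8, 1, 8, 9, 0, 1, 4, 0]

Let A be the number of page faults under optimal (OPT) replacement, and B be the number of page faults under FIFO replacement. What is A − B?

-3

Under OPT: F F F . . . . F F . . F F . F . → 8 faults.
Under FIFO: F F F . . . . F F F . F F F F F → 11 faults.
A − B = 8 − 11 = -3.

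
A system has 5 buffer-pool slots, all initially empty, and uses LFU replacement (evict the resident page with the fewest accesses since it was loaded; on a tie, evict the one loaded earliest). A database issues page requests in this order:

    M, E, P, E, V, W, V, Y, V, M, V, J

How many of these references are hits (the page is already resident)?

M → miss, frames [M]
E → miss, frames [M, E]
P → miss, frames [M, E, P]
E → hit
V → miss, frames [M, E, P, V]
W → miss, frames [M, E, P, V, W]
V → hit
Y → miss, evict M, frames [E, P, V, W, Y]
V → hit
M → miss, evict P, frames [E, V, W, Y, M]
V → hit
J → miss, evict W, frames [E, V, Y, M, J]
Hits: 4.

4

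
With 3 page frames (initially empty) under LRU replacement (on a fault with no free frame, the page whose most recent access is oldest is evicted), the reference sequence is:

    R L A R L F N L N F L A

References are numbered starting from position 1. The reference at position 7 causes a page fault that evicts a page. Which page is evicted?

R

pos 1: R -> fault, frames [R]
pos 2: L -> fault, frames [R, L]
pos 3: A -> fault, frames [R, L, A]
pos 4: R -> hit
pos 5: L -> hit
pos 6: F -> fault, evict A, frames [R, L, F]
pos 7: N -> fault, evict R, frames [L, F, N]
At position 7, page R is evicted.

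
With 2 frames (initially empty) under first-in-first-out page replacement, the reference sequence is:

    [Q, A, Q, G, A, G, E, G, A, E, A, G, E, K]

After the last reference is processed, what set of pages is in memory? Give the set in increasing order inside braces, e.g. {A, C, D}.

Q → fault, frames [Q]
A → fault, frames [Q, A]
Q → hit
G → fault, evict Q, frames [A, G]
A → hit
G → hit
E → fault, evict A, frames [G, E]
G → hit
A → fault, evict G, frames [E, A]
E → hit
A → hit
G → fault, evict E, frames [A, G]
E → fault, evict A, frames [G, E]
K → fault, evict G, frames [E, K]

{E, K}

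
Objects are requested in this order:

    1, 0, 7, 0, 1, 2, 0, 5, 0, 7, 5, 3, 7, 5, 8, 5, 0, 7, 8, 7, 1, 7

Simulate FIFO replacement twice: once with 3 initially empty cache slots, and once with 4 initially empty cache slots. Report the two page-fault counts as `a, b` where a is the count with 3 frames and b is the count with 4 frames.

3 frames: F F F . . F . F F F . F . F F . F F . . F . → 13 faults.
4 frames: F F F . . F . F . . . F . . F . F F . . F . → 10 faults.
10 < 13: adding a frame reduced faults, as is typical.

13, 10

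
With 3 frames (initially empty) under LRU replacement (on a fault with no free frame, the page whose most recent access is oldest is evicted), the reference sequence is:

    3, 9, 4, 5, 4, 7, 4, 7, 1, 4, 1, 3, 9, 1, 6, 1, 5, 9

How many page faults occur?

11

3 → miss, frames {3}
9 → miss, frames {3,9}
4 → miss, frames {3,9,4}
5 → miss, evict 3, frames {9,4,5}
4 → hit
7 → miss, evict 9, frames {5,4,7}
4 → hit
7 → hit
1 → miss, evict 5, frames {4,7,1}
4 → hit
1 → hit
3 → miss, evict 7, frames {4,1,3}
9 → miss, evict 4, frames {1,3,9}
1 → hit
6 → miss, evict 3, frames {9,1,6}
1 → hit
5 → miss, evict 9, frames {6,1,5}
9 → miss, evict 6, frames {1,5,9}
Page faults: 11.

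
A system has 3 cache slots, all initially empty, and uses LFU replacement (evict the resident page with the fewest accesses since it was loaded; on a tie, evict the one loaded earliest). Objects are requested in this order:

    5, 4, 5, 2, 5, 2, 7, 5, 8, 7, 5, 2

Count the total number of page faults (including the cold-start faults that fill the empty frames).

5 → miss, frames [5]
4 → miss, frames [5, 4]
5 → hit
2 → miss, frames [5, 4, 2]
5 → hit
2 → hit
7 → miss, evict 4, frames [5, 2, 7]
5 → hit
8 → miss, evict 7, frames [5, 2, 8]
7 → miss, evict 8, frames [5, 2, 7]
5 → hit
2 → hit
Page faults: 6.

6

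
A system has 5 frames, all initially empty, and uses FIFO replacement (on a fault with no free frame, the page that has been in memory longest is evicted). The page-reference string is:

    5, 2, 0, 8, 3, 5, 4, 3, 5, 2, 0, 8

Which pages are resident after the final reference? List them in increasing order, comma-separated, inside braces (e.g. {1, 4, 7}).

5: fault, frames {5}
2: fault, frames {5,2}
0: fault, frames {5,2,0}
8: fault, frames {5,2,0,8}
3: fault, frames {5,2,0,8,3}
5: hit
4: fault, evict 5, frames {2,0,8,3,4}
3: hit
5: fault, evict 2, frames {0,8,3,4,5}
2: fault, evict 0, frames {8,3,4,5,2}
0: fault, evict 8, frames {3,4,5,2,0}
8: fault, evict 3, frames {4,5,2,0,8}

{0, 2, 4, 5, 8}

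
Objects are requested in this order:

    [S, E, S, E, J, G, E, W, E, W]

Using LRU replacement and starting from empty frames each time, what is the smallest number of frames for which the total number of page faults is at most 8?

f=1: 10 faults
f=2: 6 faults
f=3: 5 faults
f=4: 5 faults
f=5: 5 faults
Smallest f with faults ≤ 8 is 2.

2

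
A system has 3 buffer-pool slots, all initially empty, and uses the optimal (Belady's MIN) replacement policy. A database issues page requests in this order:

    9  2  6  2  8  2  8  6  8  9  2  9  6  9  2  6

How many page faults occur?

9: fault, frames [9]
2: fault, frames [9, 2]
6: fault, frames [9, 2, 6]
2: hit
8: fault, evict 9, frames [2, 6, 8]
2: hit
8: hit
6: hit
8: hit
9: fault, evict 8, frames [2, 6, 9]
2: hit
9: hit
6: hit
9: hit
2: hit
6: hit
Page faults: 5.

5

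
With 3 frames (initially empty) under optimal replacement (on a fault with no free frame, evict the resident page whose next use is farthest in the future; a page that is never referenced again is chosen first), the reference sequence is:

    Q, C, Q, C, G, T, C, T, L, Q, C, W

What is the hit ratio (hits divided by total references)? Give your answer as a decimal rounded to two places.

0.50

Q → miss, frames (Q)
C → miss, frames (Q C)
Q → hit
C → hit
G → miss, frames (Q C G)
T → miss, evict G, frames (Q C T)
C → hit
T → hit
L → miss, evict T, frames (Q C L)
Q → hit
C → hit
W → miss, evict L, frames (Q C W)
Hits: 6 of 12 references → 6/12 = 0.5000.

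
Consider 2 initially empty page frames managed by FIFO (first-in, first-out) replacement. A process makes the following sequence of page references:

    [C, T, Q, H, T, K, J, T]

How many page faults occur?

8

C -> fault, frames [C]
T -> fault, frames [C, T]
Q -> fault, evict C, frames [T, Q]
H -> fault, evict T, frames [Q, H]
T -> fault, evict Q, frames [H, T]
K -> fault, evict H, frames [T, K]
J -> fault, evict T, frames [K, J]
T -> fault, evict K, frames [J, T]
Page faults: 8.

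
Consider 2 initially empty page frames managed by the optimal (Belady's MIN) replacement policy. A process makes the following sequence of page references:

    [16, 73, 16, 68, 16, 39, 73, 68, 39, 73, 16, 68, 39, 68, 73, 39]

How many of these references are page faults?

9

16: miss, frames (16)
73: miss, frames (16 73)
16: hit
68: miss, evict 73, frames (16 68)
16: hit
39: miss, evict 16, frames (68 39)
73: miss, evict 39, frames (68 73)
68: hit
39: miss, evict 68, frames (73 39)
73: hit
16: miss, evict 73, frames (39 16)
68: miss, evict 16, frames (39 68)
39: hit
68: hit
73: miss, evict 68, frames (39 73)
39: hit
Page faults: 9.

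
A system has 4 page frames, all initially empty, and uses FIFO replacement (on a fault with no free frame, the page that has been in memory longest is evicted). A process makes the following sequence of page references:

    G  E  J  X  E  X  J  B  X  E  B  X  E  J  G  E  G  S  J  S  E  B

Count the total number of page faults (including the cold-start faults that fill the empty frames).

G -> miss, frames {G}
E -> miss, frames {G,E}
J -> miss, frames {G,E,J}
X -> miss, frames {G,E,J,X}
E -> hit
X -> hit
J -> hit
B -> miss, evict G, frames {E,J,X,B}
X -> hit
E -> hit
B -> hit
X -> hit
E -> hit
J -> hit
G -> miss, evict E, frames {J,X,B,G}
E -> miss, evict J, frames {X,B,G,E}
G -> hit
S -> miss, evict X, frames {B,G,E,S}
J -> miss, evict B, frames {G,E,S,J}
S -> hit
E -> hit
B -> miss, evict G, frames {E,S,J,B}
Page faults: 10.

10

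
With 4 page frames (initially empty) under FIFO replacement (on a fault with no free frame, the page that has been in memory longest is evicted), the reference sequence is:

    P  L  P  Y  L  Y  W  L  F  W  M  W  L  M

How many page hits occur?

7

P: miss, frames (P)
L: miss, frames (P L)
P: hit
Y: miss, frames (P L Y)
L: hit
Y: hit
W: miss, frames (P L Y W)
L: hit
F: miss, evict P, frames (L Y W F)
W: hit
M: miss, evict L, frames (Y W F M)
W: hit
L: miss, evict Y, frames (W F M L)
M: hit
Hits: 7.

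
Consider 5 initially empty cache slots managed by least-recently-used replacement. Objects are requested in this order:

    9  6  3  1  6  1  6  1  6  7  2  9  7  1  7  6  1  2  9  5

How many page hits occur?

12

9 -> fault, frames [9]
6 -> fault, frames [9, 6]
3 -> fault, frames [9, 6, 3]
1 -> fault, frames [9, 6, 3, 1]
6 -> hit
1 -> hit
6 -> hit
1 -> hit
6 -> hit
7 -> fault, frames [9, 3, 1, 6, 7]
2 -> fault, evict 9, frames [3, 1, 6, 7, 2]
9 -> fault, evict 3, frames [1, 6, 7, 2, 9]
7 -> hit
1 -> hit
7 -> hit
6 -> hit
1 -> hit
2 -> hit
9 -> hit
5 -> fault, evict 7, frames [6, 1, 2, 9, 5]
Hits: 12.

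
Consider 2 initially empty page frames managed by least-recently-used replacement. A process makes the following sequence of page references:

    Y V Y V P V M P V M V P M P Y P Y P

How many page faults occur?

10

Y → miss, frames {Y}
V → miss, frames {Y,V}
Y → hit
V → hit
P → miss, evict Y, frames {V,P}
V → hit
M → miss, evict P, frames {V,M}
P → miss, evict V, frames {M,P}
V → miss, evict M, frames {P,V}
M → miss, evict P, frames {V,M}
V → hit
P → miss, evict M, frames {V,P}
M → miss, evict V, frames {P,M}
P → hit
Y → miss, evict M, frames {P,Y}
P → hit
Y → hit
P → hit
Page faults: 10.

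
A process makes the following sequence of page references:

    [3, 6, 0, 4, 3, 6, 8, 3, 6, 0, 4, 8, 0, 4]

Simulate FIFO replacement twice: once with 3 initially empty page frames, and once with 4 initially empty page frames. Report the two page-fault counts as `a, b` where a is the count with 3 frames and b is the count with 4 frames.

3 frames: F F F F F F F . . F F . . . → 9 faults.
4 frames: F F F F . . F F F F F F . . → 10 faults.
10 > 9: adding a frame increased faults — Belady's anomaly.

9, 10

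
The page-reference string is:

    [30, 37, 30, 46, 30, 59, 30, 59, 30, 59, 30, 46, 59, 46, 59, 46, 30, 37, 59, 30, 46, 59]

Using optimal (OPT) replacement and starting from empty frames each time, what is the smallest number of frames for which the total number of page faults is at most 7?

3

f=1: 22 faults
f=2: 9 faults
f=3: 6 faults
f=4: 4 faults
Smallest f with faults ≤ 7 is 3.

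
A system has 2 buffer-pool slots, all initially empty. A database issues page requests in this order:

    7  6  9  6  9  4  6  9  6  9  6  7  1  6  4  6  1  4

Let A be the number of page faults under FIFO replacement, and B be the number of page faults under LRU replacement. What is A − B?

Under FIFO: F F F . . F F F . . . F F F F . F . → 11 faults.
Under LRU: F F F . . F F F . . . F F F F . F F → 12 faults.
A − B = 11 − 12 = -1.

-1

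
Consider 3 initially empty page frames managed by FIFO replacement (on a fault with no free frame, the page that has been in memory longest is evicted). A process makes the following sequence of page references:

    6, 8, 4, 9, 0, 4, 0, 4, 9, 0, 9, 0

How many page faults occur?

6: miss, frames {6}
8: miss, frames {6,8}
4: miss, frames {6,8,4}
9: miss, evict 6, frames {8,4,9}
0: miss, evict 8, frames {4,9,0}
4: hit
0: hit
4: hit
9: hit
0: hit
9: hit
0: hit
Page faults: 5.

5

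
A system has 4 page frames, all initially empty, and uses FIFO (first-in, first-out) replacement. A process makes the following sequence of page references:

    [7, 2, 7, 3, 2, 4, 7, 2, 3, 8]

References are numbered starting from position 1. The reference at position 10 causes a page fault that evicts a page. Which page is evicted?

pos 1: 7: miss, frames {7}
pos 2: 2: miss, frames {7,2}
pos 3: 7: hit
pos 4: 3: miss, frames {7,2,3}
pos 5: 2: hit
pos 6: 4: miss, frames {7,2,3,4}
pos 7: 7: hit
pos 8: 2: hit
pos 9: 3: hit
pos 10: 8: miss, evict 7, frames {2,3,4,8}
At position 10, page 7 is evicted.

7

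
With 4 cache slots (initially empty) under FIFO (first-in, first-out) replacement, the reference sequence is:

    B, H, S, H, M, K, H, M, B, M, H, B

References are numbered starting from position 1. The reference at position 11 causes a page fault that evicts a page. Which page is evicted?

S

pos 1: B: fault, frames {B}
pos 2: H: fault, frames {B,H}
pos 3: S: fault, frames {B,H,S}
pos 4: H: hit
pos 5: M: fault, frames {B,H,S,M}
pos 6: K: fault, evict B, frames {H,S,M,K}
pos 7: H: hit
pos 8: M: hit
pos 9: B: fault, evict H, frames {S,M,K,B}
pos 10: M: hit
pos 11: H: fault, evict S, frames {M,K,B,H}
At position 11, page S is evicted.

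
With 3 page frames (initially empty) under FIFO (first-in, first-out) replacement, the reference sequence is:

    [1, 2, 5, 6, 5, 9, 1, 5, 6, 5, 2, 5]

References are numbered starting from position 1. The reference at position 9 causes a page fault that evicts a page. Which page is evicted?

pos 1: 1 -> fault, frames {1}
pos 2: 2 -> fault, frames {1,2}
pos 3: 5 -> fault, frames {1,2,5}
pos 4: 6 -> fault, evict 1, frames {2,5,6}
pos 5: 5 -> hit
pos 6: 9 -> fault, evict 2, frames {5,6,9}
pos 7: 1 -> fault, evict 5, frames {6,9,1}
pos 8: 5 -> fault, evict 6, frames {9,1,5}
pos 9: 6 -> fault, evict 9, frames {1,5,6}
At position 9, page 9 is evicted.

9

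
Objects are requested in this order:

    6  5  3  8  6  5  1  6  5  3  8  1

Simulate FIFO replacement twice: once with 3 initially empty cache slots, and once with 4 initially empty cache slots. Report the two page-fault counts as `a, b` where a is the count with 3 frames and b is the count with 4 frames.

3 frames: F F F F F F F . . F F . → 9 faults.
4 frames: F F F F . . F F F F F F → 10 faults.
10 > 9: adding a frame increased faults — Belady's anomaly.

9, 10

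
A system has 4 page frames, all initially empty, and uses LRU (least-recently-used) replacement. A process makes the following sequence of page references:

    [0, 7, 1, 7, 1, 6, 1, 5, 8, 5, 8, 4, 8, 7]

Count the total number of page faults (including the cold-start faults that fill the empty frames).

0 → fault, frames [0]
7 → fault, frames [0, 7]
1 → fault, frames [0, 7, 1]
7 → hit
1 → hit
6 → fault, frames [0, 7, 1, 6]
1 → hit
5 → fault, evict 0, frames [7, 6, 1, 5]
8 → fault, evict 7, frames [6, 1, 5, 8]
5 → hit
8 → hit
4 → fault, evict 6, frames [1, 5, 8, 4]
8 → hit
7 → fault, evict 1, frames [5, 4, 8, 7]
Page faults: 8.

8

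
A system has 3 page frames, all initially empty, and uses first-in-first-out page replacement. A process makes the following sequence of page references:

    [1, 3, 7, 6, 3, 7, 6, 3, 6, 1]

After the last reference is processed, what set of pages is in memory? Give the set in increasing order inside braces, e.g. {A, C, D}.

{1, 6, 7}

1 -> fault, frames (1)
3 -> fault, frames (1 3)
7 -> fault, frames (1 3 7)
6 -> fault, evict 1, frames (3 7 6)
3 -> hit
7 -> hit
6 -> hit
3 -> hit
6 -> hit
1 -> fault, evict 3, frames (7 6 1)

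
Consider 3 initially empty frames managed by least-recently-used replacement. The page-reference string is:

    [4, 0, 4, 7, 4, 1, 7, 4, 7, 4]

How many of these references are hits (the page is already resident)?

4: fault, frames {4}
0: fault, frames {4,0}
4: hit
7: fault, frames {0,4,7}
4: hit
1: fault, evict 0, frames {7,4,1}
7: hit
4: hit
7: hit
4: hit
Hits: 6.

6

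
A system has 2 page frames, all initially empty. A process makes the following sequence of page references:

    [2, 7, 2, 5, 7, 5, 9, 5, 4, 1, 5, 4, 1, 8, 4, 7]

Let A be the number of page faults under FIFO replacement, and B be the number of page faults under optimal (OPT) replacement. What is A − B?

Under FIFO: F F . F . . F . F F F F F F F F → 12 faults.
Under OPT: F F . F . . F . F F . F . F . F → 9 faults.
A − B = 12 − 9 = 3.

3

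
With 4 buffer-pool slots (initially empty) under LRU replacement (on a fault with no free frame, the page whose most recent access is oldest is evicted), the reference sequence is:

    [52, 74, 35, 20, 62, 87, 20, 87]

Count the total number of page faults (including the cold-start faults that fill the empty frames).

6

52 -> miss, frames (52)
74 -> miss, frames (52 74)
35 -> miss, frames (52 74 35)
20 -> miss, frames (52 74 35 20)
62 -> miss, evict 52, frames (74 35 20 62)
87 -> miss, evict 74, frames (35 20 62 87)
20 -> hit
87 -> hit
Page faults: 6.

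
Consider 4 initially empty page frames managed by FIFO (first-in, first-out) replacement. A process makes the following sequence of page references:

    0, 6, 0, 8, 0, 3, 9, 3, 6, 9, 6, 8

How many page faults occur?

0: miss, frames [0]
6: miss, frames [0, 6]
0: hit
8: miss, frames [0, 6, 8]
0: hit
3: miss, frames [0, 6, 8, 3]
9: miss, evict 0, frames [6, 8, 3, 9]
3: hit
6: hit
9: hit
6: hit
8: hit
Page faults: 5.

5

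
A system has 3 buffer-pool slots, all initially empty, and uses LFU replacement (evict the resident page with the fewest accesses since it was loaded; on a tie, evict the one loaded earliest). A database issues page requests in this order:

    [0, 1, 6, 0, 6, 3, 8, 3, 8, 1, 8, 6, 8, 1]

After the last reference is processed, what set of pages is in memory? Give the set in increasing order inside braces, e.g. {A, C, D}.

{1, 6, 8}

0 → fault, frames (0)
1 → fault, frames (0 1)
6 → fault, frames (0 1 6)
0 → hit
6 → hit
3 → fault, evict 1, frames (0 6 3)
8 → fault, evict 3, frames (0 6 8)
3 → fault, evict 8, frames (0 6 3)
8 → fault, evict 3, frames (0 6 8)
1 → fault, evict 8, frames (0 6 1)
8 → fault, evict 1, frames (0 6 8)
6 → hit
8 → hit
1 → fault, evict 0, frames (6 8 1)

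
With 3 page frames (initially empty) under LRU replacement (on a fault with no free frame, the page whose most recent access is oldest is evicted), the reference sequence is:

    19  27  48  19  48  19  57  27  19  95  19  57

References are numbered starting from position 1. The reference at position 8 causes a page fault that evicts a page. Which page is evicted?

pos 1: 19: fault, frames [19]
pos 2: 27: fault, frames [19, 27]
pos 3: 48: fault, frames [19, 27, 48]
pos 4: 19: hit
pos 5: 48: hit
pos 6: 19: hit
pos 7: 57: fault, evict 27, frames [48, 19, 57]
pos 8: 27: fault, evict 48, frames [19, 57, 27]
At position 8, page 48 is evicted.

48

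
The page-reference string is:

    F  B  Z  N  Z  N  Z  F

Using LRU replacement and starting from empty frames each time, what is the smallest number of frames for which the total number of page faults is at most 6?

f=1: 8 faults
f=2: 5 faults
f=3: 5 faults
f=4: 4 faults
Smallest f with faults ≤ 6 is 2.

2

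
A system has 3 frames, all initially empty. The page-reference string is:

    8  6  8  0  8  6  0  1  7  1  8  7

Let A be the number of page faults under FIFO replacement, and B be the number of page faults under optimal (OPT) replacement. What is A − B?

1

Under FIFO: F F . F . . . F F . F . → 6 faults.
Under OPT: F F . F . . . F F . . . → 5 faults.
A − B = 6 − 5 = 1.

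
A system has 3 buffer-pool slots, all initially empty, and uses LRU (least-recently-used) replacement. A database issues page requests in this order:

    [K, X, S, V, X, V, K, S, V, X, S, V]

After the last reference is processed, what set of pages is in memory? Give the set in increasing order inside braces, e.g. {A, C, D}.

{S, V, X}

K -> fault, frames [K]
X -> fault, frames [K, X]
S -> fault, frames [K, X, S]
V -> fault, evict K, frames [X, S, V]
X -> hit
V -> hit
K -> fault, evict S, frames [X, V, K]
S -> fault, evict X, frames [V, K, S]
V -> hit
X -> fault, evict K, frames [S, V, X]
S -> hit
V -> hit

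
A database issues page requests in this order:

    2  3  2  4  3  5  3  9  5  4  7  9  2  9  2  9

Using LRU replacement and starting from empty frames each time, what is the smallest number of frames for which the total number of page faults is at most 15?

f=1: 16 faults
f=2: 11 faults
f=3: 9 faults
f=4: 7 faults
f=5: 7 faults
f=6: 6 faults
Smallest f with faults ≤ 15 is 2.

2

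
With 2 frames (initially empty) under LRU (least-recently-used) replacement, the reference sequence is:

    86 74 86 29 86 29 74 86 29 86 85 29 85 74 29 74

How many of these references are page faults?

86: fault, frames [86]
74: fault, frames [86, 74]
86: hit
29: fault, evict 74, frames [86, 29]
86: hit
29: hit
74: fault, evict 86, frames [29, 74]
86: fault, evict 29, frames [74, 86]
29: fault, evict 74, frames [86, 29]
86: hit
85: fault, evict 29, frames [86, 85]
29: fault, evict 86, frames [85, 29]
85: hit
74: fault, evict 29, frames [85, 74]
29: fault, evict 85, frames [74, 29]
74: hit
Page faults: 10.

10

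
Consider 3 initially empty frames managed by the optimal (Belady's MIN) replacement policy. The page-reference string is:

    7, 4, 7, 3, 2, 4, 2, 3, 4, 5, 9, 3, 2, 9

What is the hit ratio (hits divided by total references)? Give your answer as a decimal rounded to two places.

7: miss, frames {7}
4: miss, frames {7,4}
7: hit
3: miss, frames {7,4,3}
2: miss, evict 7, frames {4,3,2}
4: hit
2: hit
3: hit
4: hit
5: miss, evict 4, frames {3,2,5}
9: miss, evict 5, frames {3,2,9}
3: hit
2: hit
9: hit
Hits: 8 of 14 references → 8/14 = 0.5714.

0.57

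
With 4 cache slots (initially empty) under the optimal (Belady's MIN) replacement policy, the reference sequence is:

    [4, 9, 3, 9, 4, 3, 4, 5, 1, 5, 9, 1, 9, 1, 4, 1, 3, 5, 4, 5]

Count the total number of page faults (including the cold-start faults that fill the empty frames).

4: miss, frames {4}
9: miss, frames {4,9}
3: miss, frames {4,9,3}
9: hit
4: hit
3: hit
4: hit
5: miss, frames {4,9,3,5}
1: miss, evict 3, frames {4,9,5,1}
5: hit
9: hit
1: hit
9: hit
1: hit
4: hit
1: hit
3: miss, evict 1, frames {4,9,5,3}
5: hit
4: hit
5: hit
Page faults: 6.

6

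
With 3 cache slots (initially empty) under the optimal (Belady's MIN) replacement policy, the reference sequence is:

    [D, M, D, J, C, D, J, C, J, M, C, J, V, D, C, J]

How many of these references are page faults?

7

D → miss, frames (D)
M → miss, frames (D M)
D → hit
J → miss, frames (D M J)
C → miss, evict M, frames (D J C)
D → hit
J → hit
C → hit
J → hit
M → miss, evict D, frames (J C M)
C → hit
J → hit
V → miss, evict M, frames (J C V)
D → miss, evict V, frames (J C D)
C → hit
J → hit
Page faults: 7.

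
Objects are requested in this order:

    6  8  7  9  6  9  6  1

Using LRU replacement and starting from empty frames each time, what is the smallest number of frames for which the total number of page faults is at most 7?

f=1: 8 faults
f=2: 6 faults
f=3: 6 faults
f=4: 5 faults
f=5: 5 faults
Smallest f with faults ≤ 7 is 2.

2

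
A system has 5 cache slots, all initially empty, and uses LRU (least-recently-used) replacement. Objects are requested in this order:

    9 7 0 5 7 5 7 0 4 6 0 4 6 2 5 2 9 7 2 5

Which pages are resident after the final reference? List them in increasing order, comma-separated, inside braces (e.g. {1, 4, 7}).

{2, 5, 6, 7, 9}

9: fault, frames (9)
7: fault, frames (9 7)
0: fault, frames (9 7 0)
5: fault, frames (9 7 0 5)
7: hit
5: hit
7: hit
0: hit
4: fault, frames (9 5 7 0 4)
6: fault, evict 9, frames (5 7 0 4 6)
0: hit
4: hit
6: hit
2: fault, evict 5, frames (7 0 4 6 2)
5: fault, evict 7, frames (0 4 6 2 5)
2: hit
9: fault, evict 0, frames (4 6 5 2 9)
7: fault, evict 4, frames (6 5 2 9 7)
2: hit
5: hit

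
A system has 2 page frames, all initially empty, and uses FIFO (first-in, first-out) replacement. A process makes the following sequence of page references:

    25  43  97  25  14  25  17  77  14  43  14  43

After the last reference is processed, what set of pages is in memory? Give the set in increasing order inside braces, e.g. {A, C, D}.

{14, 43}

25 → miss, frames (25)
43 → miss, frames (25 43)
97 → miss, evict 25, frames (43 97)
25 → miss, evict 43, frames (97 25)
14 → miss, evict 97, frames (25 14)
25 → hit
17 → miss, evict 25, frames (14 17)
77 → miss, evict 14, frames (17 77)
14 → miss, evict 17, frames (77 14)
43 → miss, evict 77, frames (14 43)
14 → hit
43 → hit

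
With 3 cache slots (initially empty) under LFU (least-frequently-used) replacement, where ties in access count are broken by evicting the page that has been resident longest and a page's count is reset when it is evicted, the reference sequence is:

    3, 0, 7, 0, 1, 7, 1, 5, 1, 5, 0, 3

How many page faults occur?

3 -> miss, frames [3]
0 -> miss, frames [3, 0]
7 -> miss, frames [3, 0, 7]
0 -> hit
1 -> miss, evict 3, frames [0, 7, 1]
7 -> hit
1 -> hit
5 -> miss, evict 0, frames [7, 1, 5]
1 -> hit
5 -> hit
0 -> miss, evict 7, frames [1, 5, 0]
3 -> miss, evict 0, frames [1, 5, 3]
Page faults: 7.

7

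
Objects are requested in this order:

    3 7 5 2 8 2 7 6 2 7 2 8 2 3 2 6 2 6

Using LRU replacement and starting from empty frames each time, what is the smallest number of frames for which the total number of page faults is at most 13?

f=1: 18 faults
f=2: 12 faults
f=3: 10 faults
f=4: 8 faults
f=5: 7 faults
f=6: 6 faults
Smallest f with faults ≤ 13 is 2.

2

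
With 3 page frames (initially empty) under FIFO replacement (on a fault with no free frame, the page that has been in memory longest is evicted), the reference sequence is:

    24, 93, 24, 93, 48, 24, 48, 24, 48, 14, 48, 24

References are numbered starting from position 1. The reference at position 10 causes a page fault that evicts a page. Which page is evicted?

pos 1: 24 -> miss, frames {24}
pos 2: 93 -> miss, frames {24,93}
pos 3: 24 -> hit
pos 4: 93 -> hit
pos 5: 48 -> miss, frames {24,93,48}
pos 6: 24 -> hit
pos 7: 48 -> hit
pos 8: 24 -> hit
pos 9: 48 -> hit
pos 10: 14 -> miss, evict 24, frames {93,48,14}
At position 10, page 24 is evicted.

24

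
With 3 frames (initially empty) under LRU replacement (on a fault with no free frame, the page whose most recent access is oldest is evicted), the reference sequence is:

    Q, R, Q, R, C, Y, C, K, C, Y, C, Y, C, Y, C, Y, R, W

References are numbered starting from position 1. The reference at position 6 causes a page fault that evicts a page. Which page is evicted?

Q

pos 1: Q: fault, frames (Q)
pos 2: R: fault, frames (Q R)
pos 3: Q: hit
pos 4: R: hit
pos 5: C: fault, frames (Q R C)
pos 6: Y: fault, evict Q, frames (R C Y)
At position 6, page Q is evicted.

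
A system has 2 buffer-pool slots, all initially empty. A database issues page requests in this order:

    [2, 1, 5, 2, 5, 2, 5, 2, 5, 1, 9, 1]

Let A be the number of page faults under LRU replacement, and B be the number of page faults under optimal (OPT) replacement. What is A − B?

1

Under LRU: F F F F . . . . . F F . → 6 faults.
Under OPT: F F F . . . . . . F F . → 5 faults.
A − B = 6 − 5 = 1.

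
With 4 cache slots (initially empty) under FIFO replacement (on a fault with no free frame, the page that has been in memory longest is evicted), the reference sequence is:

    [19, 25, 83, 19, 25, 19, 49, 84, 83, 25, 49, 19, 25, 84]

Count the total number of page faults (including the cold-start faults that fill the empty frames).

19 → fault, frames (19)
25 → fault, frames (19 25)
83 → fault, frames (19 25 83)
19 → hit
25 → hit
19 → hit
49 → fault, frames (19 25 83 49)
84 → fault, evict 19, frames (25 83 49 84)
83 → hit
25 → hit
49 → hit
19 → fault, evict 25, frames (83 49 84 19)
25 → fault, evict 83, frames (49 84 19 25)
84 → hit
Page faults: 7.

7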